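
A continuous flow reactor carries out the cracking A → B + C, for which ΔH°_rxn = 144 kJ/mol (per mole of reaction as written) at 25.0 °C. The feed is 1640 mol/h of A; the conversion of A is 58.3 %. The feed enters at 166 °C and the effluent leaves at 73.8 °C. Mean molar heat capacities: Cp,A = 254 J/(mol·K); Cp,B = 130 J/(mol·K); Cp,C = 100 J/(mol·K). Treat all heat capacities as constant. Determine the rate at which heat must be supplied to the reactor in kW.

Q_in = 27.3 kW

Extent of reaction ξ = 0.583 × 1640 = 956.12 mol/h
Reaction term: ξ·ΔH°_rxn = 956.12 × 144 = 137680 kJ/h
Sensible, feed 166→25 °C: -58735 kJ/h
Outlet flows (mol/h): A 683.88, B 956.12, C 956.12
Sensible, products 25→73.8 °C: 19208 kJ/h
Q = ΔH = 98155 kJ/h = 27.265 kW
Heat supplied = 27.265 kW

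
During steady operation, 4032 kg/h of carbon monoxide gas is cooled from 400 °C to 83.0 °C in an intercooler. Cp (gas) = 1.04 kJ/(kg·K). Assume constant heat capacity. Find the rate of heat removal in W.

Q = ṁ·Cp·ΔT = 4032 × 1.04 × (83.0 − 400) = -1.3293e+06 kJ/h
Converting: 1.3293e+06 / 3600 s = 369.24 kW
Cooling duty = 369240 W

Q_c = 369000 W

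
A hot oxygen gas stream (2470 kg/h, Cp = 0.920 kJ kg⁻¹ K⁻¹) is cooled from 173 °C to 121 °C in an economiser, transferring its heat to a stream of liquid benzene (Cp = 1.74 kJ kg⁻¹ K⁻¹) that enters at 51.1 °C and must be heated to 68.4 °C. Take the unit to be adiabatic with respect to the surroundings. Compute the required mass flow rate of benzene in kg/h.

ṁ_c = 3930 kg/h

Heat released by hot stream: Q = 2470 × 0.920 × (173 − 121) = 118160 kJ/h
Energy balance on cold side (adiabatic exchanger): Q = ṁ_c·Cp_c·(T_c,out − T_c,in)
ṁ_c = 118160 / [1.74 × (68.4 − 51.1)] = 3925.5 kg/h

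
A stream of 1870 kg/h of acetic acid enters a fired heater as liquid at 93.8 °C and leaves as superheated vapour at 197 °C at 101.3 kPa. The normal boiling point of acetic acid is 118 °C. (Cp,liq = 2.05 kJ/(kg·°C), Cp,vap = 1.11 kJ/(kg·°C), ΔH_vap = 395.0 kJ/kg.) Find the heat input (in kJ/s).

Q = 277 kJ/s

liquid 93.8→118 °C: 49.61 kJ/kg
vaporisation at 118 °C: 395 kJ/kg
vapour 118→197 °C: 87.69 kJ/kg
Δh = 49.61 + 395 + 87.69 = 532.3 kJ/kg
Q = ṁ·Δh = 1870 kg/h × 532.3 kJ/kg = 995400 kJ/h
|Q| = 276.5 kW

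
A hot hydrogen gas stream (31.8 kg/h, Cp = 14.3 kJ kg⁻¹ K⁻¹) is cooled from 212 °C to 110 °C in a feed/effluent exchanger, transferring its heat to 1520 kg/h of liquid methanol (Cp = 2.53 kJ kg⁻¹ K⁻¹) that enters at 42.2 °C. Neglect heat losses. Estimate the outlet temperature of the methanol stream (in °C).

Heat released by hot stream: Q = 31.8 × 14.3 × (212 − 110) = 46383 kJ/h
Energy balance on cold side (adiabatic exchanger): Q = ṁ_c·Cp_c·(T_c,out − T_c,in)
T_c,out = 42.2 + 46383/(1520 × 2.53) = 54.261 °C

T_c,out = 54.3 °C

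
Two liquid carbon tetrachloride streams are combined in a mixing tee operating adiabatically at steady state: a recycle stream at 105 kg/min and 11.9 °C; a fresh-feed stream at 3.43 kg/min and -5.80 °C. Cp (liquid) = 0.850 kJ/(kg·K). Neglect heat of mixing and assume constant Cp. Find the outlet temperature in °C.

Adiabatic, steady state ⇒ Σ ṁᵢCp,ᵢ(T_out − Tᵢ) = 0
T_out = Σ ṁᵢCp,ᵢTᵢ / Σ ṁᵢCp,ᵢ
      = 1045.2 / 92.165 = 11.34 °C

T_out = 11.3 °C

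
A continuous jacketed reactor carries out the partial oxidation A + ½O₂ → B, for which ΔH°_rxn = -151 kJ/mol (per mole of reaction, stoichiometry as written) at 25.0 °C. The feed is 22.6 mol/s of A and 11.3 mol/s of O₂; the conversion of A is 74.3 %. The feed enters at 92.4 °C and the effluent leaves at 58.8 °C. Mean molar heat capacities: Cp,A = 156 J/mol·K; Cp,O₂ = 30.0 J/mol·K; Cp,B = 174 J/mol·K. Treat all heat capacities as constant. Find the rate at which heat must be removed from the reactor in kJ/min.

Extent of reaction ξ = 0.743 × 22.6 = 16.792 mol/s
Reaction term: ξ·ΔH°_rxn = 16.792 × -151 = -2535.6 kJ/s
Sensible, feed 92.4→25 °C: -260.47 kJ/s
Outlet flows (mol/s): A 5.8082, O₂ 2.9041, B 16.792
Sensible, products 25→58.8 °C: 132.33 kJ/s
Q = ΔH = -2663.7 kJ/s = -2663.7 kW
Heat removed = 159820 kJ/min

Q_out = 160000 kJ/min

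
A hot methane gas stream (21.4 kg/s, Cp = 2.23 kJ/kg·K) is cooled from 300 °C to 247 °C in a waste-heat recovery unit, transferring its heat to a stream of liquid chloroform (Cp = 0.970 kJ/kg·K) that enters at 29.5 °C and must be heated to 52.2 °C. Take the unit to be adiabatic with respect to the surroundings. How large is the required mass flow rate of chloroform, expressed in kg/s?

Heat released by hot stream: Q = 21.4 × 2.23 × (300 − 247) = 2529.3 kJ/s
Energy balance on cold side (adiabatic exchanger): Q = ṁ_c·Cp_c·(T_c,out − T_c,in)
ṁ_c = 2529.3 / [0.970 × (52.2 − 29.5)] = 114.87 kg/s

ṁ_c = 115 kg/s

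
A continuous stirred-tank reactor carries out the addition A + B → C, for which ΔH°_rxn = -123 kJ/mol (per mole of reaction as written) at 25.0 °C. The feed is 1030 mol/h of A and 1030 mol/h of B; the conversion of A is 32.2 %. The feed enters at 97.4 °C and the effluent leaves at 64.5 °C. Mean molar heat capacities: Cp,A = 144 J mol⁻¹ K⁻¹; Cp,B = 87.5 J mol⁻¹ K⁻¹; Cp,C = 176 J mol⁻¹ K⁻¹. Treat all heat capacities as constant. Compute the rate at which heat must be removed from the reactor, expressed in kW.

Extent of reaction ξ = 0.322 × 1030 = 331.66 mol/h
Reaction term: ξ·ΔH°_rxn = 331.66 × -123 = -40794 kJ/h
Sensible, feed 97.4→25 °C: -17263 kJ/h
Outlet flows (mol/h): A 698.34, B 698.34, C 331.66
Sensible, products 25→64.5 °C: 8691.5 kJ/h
Q = ΔH = -49366 kJ/h = -13.713 kW
Heat removed = 13.713 kW

Q_out = 13.7 kW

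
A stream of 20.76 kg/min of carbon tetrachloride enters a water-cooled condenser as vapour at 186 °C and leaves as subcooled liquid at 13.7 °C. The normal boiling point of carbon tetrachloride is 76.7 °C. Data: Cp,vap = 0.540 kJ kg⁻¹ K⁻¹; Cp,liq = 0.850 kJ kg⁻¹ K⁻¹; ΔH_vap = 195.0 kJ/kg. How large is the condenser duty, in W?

Q_c = 106000 W

vapour 186→76.7 °C: -59.022 kJ/kg
condensation at 76.7 °C: -195 kJ/kg
liquid 76.7→13.7 °C: -53.55 kJ/kg
Δh = -59.022 + -195 + -53.55 = -307.57 kJ/kg
Q = ṁ·Δh = 20.76 kg/min × -307.57 kJ/kg = -6385.2 kJ/min
|Q| = 106.42 kW = 106420 W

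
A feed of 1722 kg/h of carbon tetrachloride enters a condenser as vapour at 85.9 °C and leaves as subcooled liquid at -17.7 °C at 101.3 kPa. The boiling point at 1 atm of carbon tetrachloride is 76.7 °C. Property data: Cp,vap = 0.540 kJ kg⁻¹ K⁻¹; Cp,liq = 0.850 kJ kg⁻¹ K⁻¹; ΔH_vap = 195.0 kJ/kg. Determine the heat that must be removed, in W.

vapour 85.9→76.7 °C: -4.968 kJ/kg
condensation at 76.7 °C: -195 kJ/kg
liquid 76.7→-17.7 °C: -80.24 kJ/kg
Δh = -4.968 + -195 + -80.24 = -280.21 kJ/kg
Q = ṁ·Δh = 1722 kg/h × -280.21 kJ/kg = -482520 kJ/h
|Q| = 134.03 kW = 134030 W

Q_c = 134000 W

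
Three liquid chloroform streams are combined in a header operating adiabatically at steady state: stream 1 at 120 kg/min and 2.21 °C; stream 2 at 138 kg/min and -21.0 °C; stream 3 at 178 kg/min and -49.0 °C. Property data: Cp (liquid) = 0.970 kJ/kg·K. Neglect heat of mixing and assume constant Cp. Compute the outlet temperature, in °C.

No heat crosses the boundary, so H_out = H_in.
T_out = Σ ṁᵢCp,ᵢTᵢ / Σ ṁᵢCp,ᵢ
      = -11014 / 422.92 = -26.043 °C

T_out = -26.0 °C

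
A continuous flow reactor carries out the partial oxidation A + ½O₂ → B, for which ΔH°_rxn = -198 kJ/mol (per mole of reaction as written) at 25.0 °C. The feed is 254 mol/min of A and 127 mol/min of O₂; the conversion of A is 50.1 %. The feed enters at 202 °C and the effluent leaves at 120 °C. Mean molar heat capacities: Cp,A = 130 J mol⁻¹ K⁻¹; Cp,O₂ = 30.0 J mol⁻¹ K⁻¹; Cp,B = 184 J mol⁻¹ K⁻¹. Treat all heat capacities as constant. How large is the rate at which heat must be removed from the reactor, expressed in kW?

Extent of reaction ξ = 0.501 × 254 = 127.25 mol/min
Reaction term: ξ·ΔH°_rxn = 127.25 × -198 = -25196 kJ/min
Sensible, feed 202→25 °C: -6518.9 kJ/min
Outlet flows (mol/min): A 126.75, O₂ 63.373, B 127.25
Sensible, products 25→120 °C: 3970.3 kJ/min
Q = ΔH = -27745 kJ/min = -462.41 kW
Heat removed = 462.41 kW

Q_out = 462 kW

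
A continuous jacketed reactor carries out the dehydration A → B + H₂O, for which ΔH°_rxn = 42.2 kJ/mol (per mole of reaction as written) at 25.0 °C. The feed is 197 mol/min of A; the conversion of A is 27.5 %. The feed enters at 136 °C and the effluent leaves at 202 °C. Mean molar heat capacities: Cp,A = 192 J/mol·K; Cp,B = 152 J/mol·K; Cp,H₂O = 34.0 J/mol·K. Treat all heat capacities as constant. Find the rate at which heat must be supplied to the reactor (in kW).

Q_in = 78.8 kW

Extent of reaction ξ = 0.275 × 197 = 54.175 mol/min
Reaction term: ξ·ΔH°_rxn = 54.175 × 42.2 = 2286.2 kJ/min
Sensible, feed 136→25 °C: -4198.5 kJ/min
Outlet flows (mol/min): A 142.82, B 54.175, H₂O 54.175
Sensible, products 25→202 °C: 6637.3 kJ/min
Q = ΔH = 4725 kJ/min = 78.751 kW
Heat supplied = 78.751 kW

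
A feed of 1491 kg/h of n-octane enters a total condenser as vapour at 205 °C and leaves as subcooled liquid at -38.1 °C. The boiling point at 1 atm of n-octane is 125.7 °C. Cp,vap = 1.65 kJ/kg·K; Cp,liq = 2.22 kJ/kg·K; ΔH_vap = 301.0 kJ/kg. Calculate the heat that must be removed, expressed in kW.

Q_c = 329 kW

vapour 205→125.7 °C: -130.84 kJ/kg
condensation at 125.7 °C: -301 kJ/kg
liquid 125.7→-38.1 °C: -363.64 kJ/kg
Δh = -130.84 + -301 + -363.64 = -795.48 kJ/kg
Q = ṁ·Δh = 1491 kg/h × -795.48 kJ/kg = -1.1861e+06 kJ/h
|Q| = 329.46 kW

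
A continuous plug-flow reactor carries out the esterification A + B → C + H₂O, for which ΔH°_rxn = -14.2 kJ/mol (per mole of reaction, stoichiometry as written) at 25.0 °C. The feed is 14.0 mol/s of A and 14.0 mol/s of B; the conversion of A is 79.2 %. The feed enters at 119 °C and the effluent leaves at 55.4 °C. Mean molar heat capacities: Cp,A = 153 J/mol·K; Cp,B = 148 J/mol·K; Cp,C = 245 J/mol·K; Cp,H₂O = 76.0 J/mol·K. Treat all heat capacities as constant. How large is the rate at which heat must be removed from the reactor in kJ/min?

Q_out = 25100 kJ/min

Extent of reaction ξ = 0.792 × 14.0 = 11.088 mol/s
Reaction term: ξ·ΔH°_rxn = 11.088 × -14.2 = -157.45 kJ/s
Sensible, feed 119→25 °C: -396.12 kJ/s
Outlet flows (mol/s): A 2.912, B 2.912, C 11.088, H₂O 11.088
Sensible, products 25→55.4 °C: 134.85 kJ/s
Q = ΔH = -418.72 kJ/s = -418.72 kW
Heat removed = 25123 kJ/min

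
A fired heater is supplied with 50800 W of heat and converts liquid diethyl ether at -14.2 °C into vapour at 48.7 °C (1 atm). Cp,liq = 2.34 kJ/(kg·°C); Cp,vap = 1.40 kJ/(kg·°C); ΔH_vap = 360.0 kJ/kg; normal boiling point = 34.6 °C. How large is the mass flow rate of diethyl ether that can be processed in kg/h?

ṁ = 370 kg/h

Δh = 2.34×(34.6−-14.2) + 360.0 + 1.40×(48.7−34.6) = 493.93 kJ/kg
Q = 50800 W = 50.8 kJ/s = 182880 kJ/h
ṁ = Q/Δh = 182880 / 493.93 = 370.25 kg/h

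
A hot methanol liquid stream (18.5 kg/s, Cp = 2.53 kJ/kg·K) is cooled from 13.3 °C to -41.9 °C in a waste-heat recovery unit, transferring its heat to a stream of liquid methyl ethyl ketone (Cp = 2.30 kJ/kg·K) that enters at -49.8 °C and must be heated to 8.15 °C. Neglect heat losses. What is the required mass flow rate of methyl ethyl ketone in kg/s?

ṁ_c = 19.4 kg/s

Heat released by hot stream: Q = 18.5 × 2.53 × (13.3 − -41.9) = 2583.6 kJ/s
Energy balance on cold side (adiabatic exchanger): Q = ṁ_c·Cp_c·(T_c,out − T_c,in)
ṁ_c = 2583.6 / [2.30 × (8.15 − -49.8)] = 19.384 kg/s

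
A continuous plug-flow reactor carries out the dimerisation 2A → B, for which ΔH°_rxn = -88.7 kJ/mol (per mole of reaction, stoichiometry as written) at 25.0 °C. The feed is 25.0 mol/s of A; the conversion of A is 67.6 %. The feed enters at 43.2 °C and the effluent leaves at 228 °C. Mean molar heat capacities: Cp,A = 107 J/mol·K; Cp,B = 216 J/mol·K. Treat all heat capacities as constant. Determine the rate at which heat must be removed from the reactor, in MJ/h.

Q_out = 906 MJ/h

Extent of reaction ξ = 0.676 × 25.0 / 2 = 8.45 mol/s
Reaction term: ξ·ΔH°_rxn = 8.45 × -88.7 = -749.52 kJ/s
Sensible, feed 43.2→25 °C: -48.685 kJ/s
Outlet flows (mol/s): A 8.1, B 8.45
Sensible, products 25→228 °C: 546.46 kJ/s
Q = ΔH = -251.74 kJ/s = -251.74 kW
Heat removed = 906.28 MJ/h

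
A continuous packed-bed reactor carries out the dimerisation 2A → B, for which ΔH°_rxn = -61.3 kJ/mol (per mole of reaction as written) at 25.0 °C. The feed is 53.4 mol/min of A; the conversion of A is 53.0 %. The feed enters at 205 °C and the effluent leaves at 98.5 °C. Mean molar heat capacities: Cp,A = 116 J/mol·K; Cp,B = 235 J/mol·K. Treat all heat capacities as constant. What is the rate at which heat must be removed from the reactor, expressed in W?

Extent of reaction ξ = 0.530 × 53.4 / 2 = 14.151 mol/min
Reaction term: ξ·ΔH°_rxn = 14.151 × -61.3 = -867.46 kJ/min
Sensible, feed 205→25 °C: -1115 kJ/min
Outlet flows (mol/min): A 25.098, B 14.151
Sensible, products 25→98.5 °C: 458.41 kJ/min
Q = ΔH = -1524 kJ/min = -25.401 kW
Heat removed = 25401 W

Q_out = 25400 W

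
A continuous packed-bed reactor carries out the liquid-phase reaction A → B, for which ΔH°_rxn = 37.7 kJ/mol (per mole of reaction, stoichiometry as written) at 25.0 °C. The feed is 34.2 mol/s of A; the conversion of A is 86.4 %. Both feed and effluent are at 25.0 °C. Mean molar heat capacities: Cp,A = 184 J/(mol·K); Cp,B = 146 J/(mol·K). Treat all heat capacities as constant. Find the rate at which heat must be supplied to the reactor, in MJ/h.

Extent of reaction ξ = 0.864 × 34.2 = 29.549 mol/s
Reaction term: ξ·ΔH°_rxn = 29.549 × 37.7 = 1114 kJ/s
Q = ΔH = 1114 kJ/s = 1114 kW
Heat supplied = 4010.4 MJ/h

Q_in = 4010 MJ/h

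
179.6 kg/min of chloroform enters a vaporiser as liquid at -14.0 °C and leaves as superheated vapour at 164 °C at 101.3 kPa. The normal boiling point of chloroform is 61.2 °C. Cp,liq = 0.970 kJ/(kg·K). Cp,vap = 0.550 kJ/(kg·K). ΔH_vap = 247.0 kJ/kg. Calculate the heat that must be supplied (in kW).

liquid -14.0→61.2 °C: 72.944 kJ/kg
vaporisation at 61.2 °C: 247 kJ/kg
vapour 61.2→164 °C: 56.54 kJ/kg
Δh = 72.944 + 247 + 56.54 = 376.48 kJ/kg
Q = ṁ·Δh = 179.6 kg/min × 376.48 kJ/kg = 67617 kJ/min
|Q| = 1126.9 kW

Q = 1130 kW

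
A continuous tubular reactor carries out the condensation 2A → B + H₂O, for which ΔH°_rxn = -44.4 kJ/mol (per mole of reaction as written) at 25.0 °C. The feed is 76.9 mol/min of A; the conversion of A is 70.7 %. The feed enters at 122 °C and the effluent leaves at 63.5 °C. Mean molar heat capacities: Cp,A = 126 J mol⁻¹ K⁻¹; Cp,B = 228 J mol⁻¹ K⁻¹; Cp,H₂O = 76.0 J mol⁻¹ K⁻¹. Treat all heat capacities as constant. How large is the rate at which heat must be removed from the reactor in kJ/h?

Extent of reaction ξ = 0.707 × 76.9 / 2 = 27.184 mol/min
Reaction term: ξ·ΔH°_rxn = 27.184 × -44.4 = -1207 kJ/min
Sensible, feed 122→25 °C: -939.87 kJ/min
Outlet flows (mol/min): A 22.532, B 27.184, H₂O 27.184
Sensible, products 25→63.5 °C: 427.46 kJ/min
Q = ΔH = -1719.4 kJ/min = -28.656 kW
Heat removed = 103160 kJ/h

Q_out = 103000 kJ/h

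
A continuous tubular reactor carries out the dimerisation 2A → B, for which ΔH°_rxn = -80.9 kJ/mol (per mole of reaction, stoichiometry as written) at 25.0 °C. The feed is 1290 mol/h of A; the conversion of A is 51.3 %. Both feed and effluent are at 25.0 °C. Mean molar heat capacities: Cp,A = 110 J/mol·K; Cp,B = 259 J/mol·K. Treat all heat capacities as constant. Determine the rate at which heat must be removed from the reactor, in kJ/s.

Q_out = 7.44 kJ/s

Extent of reaction ξ = 0.513 × 1290 / 2 = 330.88 mol/h
Reaction term: ξ·ΔH°_rxn = 330.88 × -80.9 = -26769 kJ/h
Q = ΔH = -26769 kJ/h = -7.4357 kW
Heat removed = 7.4357 kJ/s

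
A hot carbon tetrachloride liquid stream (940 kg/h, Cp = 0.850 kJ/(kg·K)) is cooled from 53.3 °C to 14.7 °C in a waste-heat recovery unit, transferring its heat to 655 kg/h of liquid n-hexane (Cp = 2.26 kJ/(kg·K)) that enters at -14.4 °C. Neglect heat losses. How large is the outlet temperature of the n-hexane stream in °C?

Heat released by hot stream: Q = 940 × 0.850 × (53.3 − 14.7) = 30841 kJ/h
Energy balance on cold side (adiabatic exchanger): Q = ṁ_c·Cp_c·(T_c,out − T_c,in)
T_c,out = -14.4 + 30841/(655 × 2.26) = 6.4346 °C

T_c,out = 6.43 °C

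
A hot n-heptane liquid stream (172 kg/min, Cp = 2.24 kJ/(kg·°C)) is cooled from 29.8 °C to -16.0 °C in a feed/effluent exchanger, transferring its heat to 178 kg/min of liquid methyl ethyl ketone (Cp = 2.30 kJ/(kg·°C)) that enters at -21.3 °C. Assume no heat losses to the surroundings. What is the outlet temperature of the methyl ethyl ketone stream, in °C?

T_c,out = 21.8 °C

Heat released by hot stream: Q = 172 × 2.24 × (29.8 − -16.0) = 17646 kJ/min
Energy balance on cold side (adiabatic exchanger): Q = ṁ_c·Cp_c·(T_c,out − T_c,in)
T_c,out = -21.3 + 17646/(178 × 2.30) = 21.802 °C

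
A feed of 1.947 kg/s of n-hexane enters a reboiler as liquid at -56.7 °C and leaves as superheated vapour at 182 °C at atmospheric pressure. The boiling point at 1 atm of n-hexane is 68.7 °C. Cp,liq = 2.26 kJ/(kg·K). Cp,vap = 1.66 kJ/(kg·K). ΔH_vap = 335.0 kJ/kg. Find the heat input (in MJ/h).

Q = 5650 MJ/h

liquid -56.7→68.7 °C: 283.4 kJ/kg
vaporisation at 68.7 °C: 335 kJ/kg
vapour 68.7→182 °C: 188.08 kJ/kg
Δh = 283.4 + 335 + 188.08 = 806.48 kJ/kg
Q = ṁ·Δh = 1.947 kg/s × 806.48 kJ/kg = 1570.2 kJ/s
|Q| = 1570.2 kW = 5652.8 MJ/h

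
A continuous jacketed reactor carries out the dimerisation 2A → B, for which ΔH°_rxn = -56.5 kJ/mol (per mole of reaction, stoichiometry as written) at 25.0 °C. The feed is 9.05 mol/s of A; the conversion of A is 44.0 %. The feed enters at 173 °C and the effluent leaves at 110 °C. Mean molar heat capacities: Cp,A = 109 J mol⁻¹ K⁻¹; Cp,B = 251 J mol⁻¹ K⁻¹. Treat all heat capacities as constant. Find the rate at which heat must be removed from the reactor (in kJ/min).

Q_out = 10100 kJ/min

Extent of reaction ξ = 0.440 × 9.05 / 2 = 1.991 mol/s
Reaction term: ξ·ΔH°_rxn = 1.991 × -56.5 = -112.49 kJ/s
Sensible, feed 173→25 °C: -145.99 kJ/s
Outlet flows (mol/s): A 5.068, B 1.991
Sensible, products 25→110 °C: 89.433 kJ/s
Q = ΔH = -169.05 kJ/s = -169.05 kW
Heat removed = 10143 kJ/min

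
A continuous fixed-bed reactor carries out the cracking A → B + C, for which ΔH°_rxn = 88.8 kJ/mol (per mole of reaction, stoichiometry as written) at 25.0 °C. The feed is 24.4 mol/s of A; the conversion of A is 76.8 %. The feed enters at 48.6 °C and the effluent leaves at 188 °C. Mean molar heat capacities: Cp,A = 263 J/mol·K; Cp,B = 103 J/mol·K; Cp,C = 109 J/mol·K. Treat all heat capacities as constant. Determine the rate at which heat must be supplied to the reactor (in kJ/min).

Q_in = 144000 kJ/min

Extent of reaction ξ = 0.768 × 24.4 = 18.739 mol/s
Reaction term: ξ·ΔH°_rxn = 18.739 × 88.8 = 1664 kJ/s
Sensible, feed 48.6→25 °C: -151.45 kJ/s
Outlet flows (mol/s): A 5.6608, B 18.739, C 18.739
Sensible, products 25→188 °C: 890.22 kJ/s
Q = ΔH = 2402.8 kJ/s = 2402.8 kW
Heat supplied = 144170 kJ/min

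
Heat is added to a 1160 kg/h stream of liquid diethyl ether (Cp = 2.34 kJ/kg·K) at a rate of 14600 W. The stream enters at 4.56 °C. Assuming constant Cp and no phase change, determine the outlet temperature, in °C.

T_out = 23.9 °C

Q = 14600 W = 52560 kJ/h
ΔT = Q/(ṁ·Cp) = 52560/(1160×2.34) = 19.363 K
T_out = 4.56 + 19.363 = 23.923 °C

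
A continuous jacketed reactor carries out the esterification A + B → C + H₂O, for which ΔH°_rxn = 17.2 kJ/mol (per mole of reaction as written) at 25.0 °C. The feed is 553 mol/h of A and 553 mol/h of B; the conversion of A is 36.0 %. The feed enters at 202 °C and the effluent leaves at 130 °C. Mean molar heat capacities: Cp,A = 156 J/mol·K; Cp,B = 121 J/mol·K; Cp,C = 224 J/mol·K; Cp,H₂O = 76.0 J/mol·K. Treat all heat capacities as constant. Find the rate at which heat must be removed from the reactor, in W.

Q_out = 1980 W

Extent of reaction ξ = 0.360 × 553 = 199.08 mol/h
Reaction term: ξ·ΔH°_rxn = 199.08 × 17.2 = 3424.2 kJ/h
Sensible, feed 202→25 °C: -27113 kJ/h
Outlet flows (mol/h): A 353.92, B 353.92, C 199.08, H₂O 199.08
Sensible, products 25→130 °C: 16565 kJ/h
Q = ΔH = -7124.1 kJ/h = -1.9789 kW
Heat removed = 1978.9 W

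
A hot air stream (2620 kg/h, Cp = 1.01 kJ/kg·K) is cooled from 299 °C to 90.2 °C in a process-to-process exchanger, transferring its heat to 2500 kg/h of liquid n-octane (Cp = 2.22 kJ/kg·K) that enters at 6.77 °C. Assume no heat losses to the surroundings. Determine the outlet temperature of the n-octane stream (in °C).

Heat released by hot stream: Q = 2620 × 1.01 × (299 − 90.2) = 552530 kJ/h
Energy balance on cold side (adiabatic exchanger): Q = ṁ_c·Cp_c·(T_c,out − T_c,in)
T_c,out = 6.77 + 552530/(2500 × 2.22) = 106.32 °C

T_c,out = 106 °C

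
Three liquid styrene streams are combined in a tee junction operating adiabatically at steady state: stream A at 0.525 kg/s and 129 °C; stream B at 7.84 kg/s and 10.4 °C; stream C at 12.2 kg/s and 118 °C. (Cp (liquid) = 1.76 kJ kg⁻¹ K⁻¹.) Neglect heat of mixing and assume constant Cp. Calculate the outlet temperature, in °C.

T_out = 77.3 °C

Energy balance with Q = 0: Σ ṁᵢCp,ᵢ(T_out − Tᵢ) = 0
T_out = Σ ṁᵢCp,ᵢTᵢ / Σ ṁᵢCp,ᵢ
      = 2796.4 / 36.194 = 77.26 °C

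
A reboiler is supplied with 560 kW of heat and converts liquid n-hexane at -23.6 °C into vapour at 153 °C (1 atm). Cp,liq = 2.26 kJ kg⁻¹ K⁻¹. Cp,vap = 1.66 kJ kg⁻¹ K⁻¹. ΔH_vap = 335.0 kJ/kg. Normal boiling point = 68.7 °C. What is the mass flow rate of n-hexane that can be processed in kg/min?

Δh = 2.26×(68.7−-23.6) + 335.0 + 1.66×(153−68.7) = 683.54 kJ/kg
Q = 560 kW = 560 kJ/s = 33600 kJ/min
ṁ = Q/Δh = 33600 / 683.54 = 49.156 kg/min

ṁ = 49.2 kg/min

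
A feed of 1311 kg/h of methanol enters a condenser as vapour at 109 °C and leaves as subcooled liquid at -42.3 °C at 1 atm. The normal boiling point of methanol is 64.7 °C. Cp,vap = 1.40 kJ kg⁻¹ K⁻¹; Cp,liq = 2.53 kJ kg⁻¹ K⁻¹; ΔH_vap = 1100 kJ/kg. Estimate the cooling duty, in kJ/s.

vapour 109→64.7 °C: -62.02 kJ/kg
condensation at 64.7 °C: -1100 kJ/kg
liquid 64.7→-42.3 °C: -270.71 kJ/kg
Δh = -62.02 + -1100 + -270.71 = -1432.7 kJ/kg
Q = ṁ·Δh = 1311 kg/h × -1432.7 kJ/kg = -1.8783e+06 kJ/h
|Q| = 521.75 kW

Q_c = 522 kJ/s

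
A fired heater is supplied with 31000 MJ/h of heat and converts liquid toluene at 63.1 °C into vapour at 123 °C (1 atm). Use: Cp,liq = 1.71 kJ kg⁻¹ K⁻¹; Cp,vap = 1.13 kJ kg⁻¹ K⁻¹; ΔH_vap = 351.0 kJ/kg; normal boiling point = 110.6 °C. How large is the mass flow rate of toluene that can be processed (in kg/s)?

Δh = 1.71×(110.6−63.1) + 351.0 + 1.13×(123−110.6) = 446.24 kJ/kg
Q = 31000 MJ/h = 8611.1 kJ/s = 8611.1 kJ/s
ṁ = Q/Δh = 8611.1 / 446.24 = 19.297 kg/s

ṁ = 19.3 kg/s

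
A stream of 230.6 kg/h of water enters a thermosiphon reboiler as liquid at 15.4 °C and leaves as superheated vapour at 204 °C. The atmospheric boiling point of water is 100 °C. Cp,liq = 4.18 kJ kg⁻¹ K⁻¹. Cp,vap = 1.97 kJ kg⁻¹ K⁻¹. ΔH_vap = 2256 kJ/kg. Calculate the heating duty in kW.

Q = 180 kW

liquid 15.4→100 °C: 353.63 kJ/kg
vaporisation at 100 °C: 2256 kJ/kg
vapour 100→204 °C: 204.88 kJ/kg
Δh = 353.63 + 2256 + 204.88 = 2814.5 kJ/kg
Q = ṁ·Δh = 230.6 kg/h × 2814.5 kJ/kg = 649030 kJ/h
|Q| = 180.28 kW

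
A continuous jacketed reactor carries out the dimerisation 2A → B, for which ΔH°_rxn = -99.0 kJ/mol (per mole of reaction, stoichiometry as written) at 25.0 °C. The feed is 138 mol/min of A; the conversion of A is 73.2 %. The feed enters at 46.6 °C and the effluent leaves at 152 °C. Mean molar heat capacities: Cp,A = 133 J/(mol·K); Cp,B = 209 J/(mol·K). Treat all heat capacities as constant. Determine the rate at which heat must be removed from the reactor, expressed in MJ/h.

Q_out = 206 MJ/h

Extent of reaction ξ = 0.732 × 138 / 2 = 50.508 mol/min
Reaction term: ξ·ΔH°_rxn = 50.508 × -99.0 = -5000.3 kJ/min
Sensible, feed 46.6→25 °C: -396.45 kJ/min
Outlet flows (mol/min): A 36.984, B 50.508
Sensible, products 25→152 °C: 1965.3 kJ/min
Q = ΔH = -3431.4 kJ/min = -57.19 kW
Heat removed = 205.88 MJ/h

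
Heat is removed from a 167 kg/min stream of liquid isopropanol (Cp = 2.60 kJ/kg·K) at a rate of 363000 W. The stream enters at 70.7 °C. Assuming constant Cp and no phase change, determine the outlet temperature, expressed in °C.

Q = 363000 W = 21780 kJ/min
ΔT = Q/(ṁ·Cp) = 21780/(167×2.60) = 50.161 K
T_out = 70.7 − 50.161 = 20.539 °C

T_out = 20.5 °C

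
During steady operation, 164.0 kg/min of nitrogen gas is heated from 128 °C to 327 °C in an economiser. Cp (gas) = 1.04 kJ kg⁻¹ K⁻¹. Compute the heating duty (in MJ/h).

Q = 2040 MJ/h

Q = ṁ·Cp·ΔT = 164.0 × 1.04 × (327 − 128) = 33941 kJ/min
Converting: 33941 / 60 s = 565.69 kW
Heating duty = 2036.5 MJ/h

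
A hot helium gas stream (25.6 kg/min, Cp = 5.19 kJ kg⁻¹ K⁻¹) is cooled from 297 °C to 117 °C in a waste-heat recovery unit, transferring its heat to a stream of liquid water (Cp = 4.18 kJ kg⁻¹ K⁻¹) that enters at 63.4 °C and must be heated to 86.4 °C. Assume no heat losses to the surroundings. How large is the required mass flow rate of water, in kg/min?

ṁ_c = 249 kg/min

Heat released by hot stream: Q = 25.6 × 5.19 × (297 − 117) = 23916 kJ/min
Energy balance on cold side (adiabatic exchanger): Q = ṁ_c·Cp_c·(T_c,out − T_c,in)
ṁ_c = 23916 / [4.18 × (86.4 − 63.4)] = 248.76 kg/min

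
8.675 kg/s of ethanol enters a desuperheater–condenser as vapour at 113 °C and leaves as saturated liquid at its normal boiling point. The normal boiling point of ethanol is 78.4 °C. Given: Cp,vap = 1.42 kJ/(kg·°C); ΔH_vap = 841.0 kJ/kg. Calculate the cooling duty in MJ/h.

vapour 113→78.4 °C: -49.132 kJ/kg
condensation at 78.4 °C: -841 kJ/kg
Δh = -49.132 + -841 = -890.13 kJ/kg
Q = ṁ·Δh = 8.675 kg/s × -890.13 kJ/kg = -7721.9 kJ/s
|Q| = 7721.9 kW = 27799 MJ/h

Q_c = 27800 MJ/h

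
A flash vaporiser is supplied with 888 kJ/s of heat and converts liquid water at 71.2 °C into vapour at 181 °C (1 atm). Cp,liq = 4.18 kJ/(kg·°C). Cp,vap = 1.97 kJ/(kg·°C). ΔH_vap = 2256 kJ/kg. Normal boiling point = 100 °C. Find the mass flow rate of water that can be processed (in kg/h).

Δh = 4.18×(100−71.2) + 2256 + 1.97×(181−100) = 2536 kJ/kg
Q = 888 kJ/s = 888 kJ/s = 3.1968e+06 kJ/h
ṁ = Q/Δh = 3.1968e+06 / 2536 = 1260.6 kg/h

ṁ = 1260 kg/h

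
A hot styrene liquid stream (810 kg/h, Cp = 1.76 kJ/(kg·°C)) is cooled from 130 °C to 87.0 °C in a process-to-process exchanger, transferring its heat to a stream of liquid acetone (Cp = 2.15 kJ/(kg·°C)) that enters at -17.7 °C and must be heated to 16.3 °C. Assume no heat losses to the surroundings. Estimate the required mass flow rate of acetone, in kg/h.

ṁ_c = 839 kg/h

Heat released by hot stream: Q = 810 × 1.76 × (130 − 87.0) = 61301 kJ/h
Energy balance on cold side (adiabatic exchanger): Q = ṁ_c·Cp_c·(T_c,out − T_c,in)
ṁ_c = 61301 / [2.15 × (16.3 − -17.7)] = 838.59 kg/h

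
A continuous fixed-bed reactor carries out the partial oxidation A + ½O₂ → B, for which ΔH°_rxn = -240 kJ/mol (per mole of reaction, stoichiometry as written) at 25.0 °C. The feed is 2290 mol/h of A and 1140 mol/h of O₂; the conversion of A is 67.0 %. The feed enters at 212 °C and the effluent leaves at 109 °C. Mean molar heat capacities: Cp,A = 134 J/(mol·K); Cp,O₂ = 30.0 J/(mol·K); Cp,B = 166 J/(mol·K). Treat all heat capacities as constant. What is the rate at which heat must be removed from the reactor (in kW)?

Extent of reaction ξ = 0.670 × 2290 = 1534.3 mol/h
Reaction term: ξ·ΔH°_rxn = 1534.3 × -240 = -368230 kJ/h
Sensible, feed 212→25 °C: -63778 kJ/h
Outlet flows (mol/h): A 755.7, O₂ 372.85, B 1534.3
Sensible, products 25→109 °C: 30840 kJ/h
Q = ΔH = -401170 kJ/h = -111.44 kW
Heat removed = 111.44 kW

Q_out = 111 kW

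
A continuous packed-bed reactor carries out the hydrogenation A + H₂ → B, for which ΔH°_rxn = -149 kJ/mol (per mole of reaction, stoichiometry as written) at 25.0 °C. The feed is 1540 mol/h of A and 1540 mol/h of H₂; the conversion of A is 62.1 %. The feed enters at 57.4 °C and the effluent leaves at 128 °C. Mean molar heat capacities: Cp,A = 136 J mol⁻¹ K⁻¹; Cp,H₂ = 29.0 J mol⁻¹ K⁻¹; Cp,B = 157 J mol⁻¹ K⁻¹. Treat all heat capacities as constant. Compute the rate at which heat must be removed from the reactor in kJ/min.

Q_out = 2090 kJ/min

Extent of reaction ξ = 0.621 × 1540 = 956.34 mol/h
Reaction term: ξ·ΔH°_rxn = 956.34 × -149 = -142490 kJ/h
Sensible, feed 57.4→25 °C: -8232.8 kJ/h
Outlet flows (mol/h): A 583.66, H₂ 583.66, B 956.34
Sensible, products 25→128 °C: 25384 kJ/h
Q = ΔH = -125340 kJ/h = -34.818 kW
Heat removed = 2089.1 kJ/min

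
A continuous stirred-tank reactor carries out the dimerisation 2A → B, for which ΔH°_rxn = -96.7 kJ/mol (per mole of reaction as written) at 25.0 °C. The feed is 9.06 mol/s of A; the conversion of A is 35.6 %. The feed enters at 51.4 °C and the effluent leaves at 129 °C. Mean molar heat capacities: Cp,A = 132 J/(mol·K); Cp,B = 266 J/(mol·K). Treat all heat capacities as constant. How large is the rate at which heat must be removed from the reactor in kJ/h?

Q_out = 226000 kJ/h

Extent of reaction ξ = 0.356 × 9.06 / 2 = 1.6127 mol/s
Reaction term: ξ·ΔH°_rxn = 1.6127 × -96.7 = -155.95 kJ/s
Sensible, feed 51.4→25 °C: -31.572 kJ/s
Outlet flows (mol/s): A 5.8346, B 1.6127
Sensible, products 25→129 °C: 124.71 kJ/s
Q = ΔH = -62.807 kJ/s = -62.807 kW
Heat removed = 226110 kJ/h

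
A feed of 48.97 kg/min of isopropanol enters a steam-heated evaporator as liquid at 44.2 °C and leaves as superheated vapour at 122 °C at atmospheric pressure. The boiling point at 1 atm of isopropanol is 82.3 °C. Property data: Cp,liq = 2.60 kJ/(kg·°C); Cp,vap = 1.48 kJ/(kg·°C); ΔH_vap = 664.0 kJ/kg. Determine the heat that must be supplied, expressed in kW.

liquid 44.2→82.3 °C: 99.06 kJ/kg
vaporisation at 82.3 °C: 664 kJ/kg
vapour 82.3→122 °C: 58.756 kJ/kg
Δh = 99.06 + 664 + 58.756 = 821.82 kJ/kg
Q = ṁ·Δh = 48.97 kg/min × 821.82 kJ/kg = 40244 kJ/min
|Q| = 670.74 kW

Q = 671 kW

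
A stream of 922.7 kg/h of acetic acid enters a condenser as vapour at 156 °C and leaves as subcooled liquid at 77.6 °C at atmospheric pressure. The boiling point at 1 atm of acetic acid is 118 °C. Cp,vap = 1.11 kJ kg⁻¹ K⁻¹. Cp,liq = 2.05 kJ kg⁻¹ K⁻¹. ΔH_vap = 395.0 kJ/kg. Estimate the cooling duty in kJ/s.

Q_c = 133 kJ/s

vapour 156→118 °C: -42.18 kJ/kg
condensation at 118 °C: -395 kJ/kg
liquid 118→77.6 °C: -82.82 kJ/kg
Δh = -42.18 + -395 + -82.82 = -520 kJ/kg
Q = ṁ·Δh = 922.7 kg/h × -520 kJ/kg = -479800 kJ/h
|Q| = 133.28 kW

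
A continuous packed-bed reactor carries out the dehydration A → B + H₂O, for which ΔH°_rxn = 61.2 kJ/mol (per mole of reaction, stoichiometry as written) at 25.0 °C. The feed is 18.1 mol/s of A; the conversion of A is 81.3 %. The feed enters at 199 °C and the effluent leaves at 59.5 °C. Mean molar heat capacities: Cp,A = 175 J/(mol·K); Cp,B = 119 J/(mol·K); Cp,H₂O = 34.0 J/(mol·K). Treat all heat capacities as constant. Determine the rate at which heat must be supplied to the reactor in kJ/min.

Q_in = 26900 kJ/min

Extent of reaction ξ = 0.813 × 18.1 = 14.715 mol/s
Reaction term: ξ·ΔH°_rxn = 14.715 × 61.2 = 900.58 kJ/s
Sensible, feed 199→25 °C: -551.15 kJ/s
Outlet flows (mol/s): A 3.3847, B 14.715, H₂O 14.715
Sensible, products 25→59.5 °C: 98.11 kJ/s
Q = ΔH = 447.54 kJ/s = 447.54 kW
Heat supplied = 26852 kJ/min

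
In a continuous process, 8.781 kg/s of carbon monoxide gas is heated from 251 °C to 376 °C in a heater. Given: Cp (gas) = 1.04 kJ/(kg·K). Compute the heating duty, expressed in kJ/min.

Q = ṁ·Cp·ΔT = 8.781 × 1.04 × (376 − 251) = 1141.5 kJ/s
Heating duty = 68492 kJ/min

Q = 68500 kJ/min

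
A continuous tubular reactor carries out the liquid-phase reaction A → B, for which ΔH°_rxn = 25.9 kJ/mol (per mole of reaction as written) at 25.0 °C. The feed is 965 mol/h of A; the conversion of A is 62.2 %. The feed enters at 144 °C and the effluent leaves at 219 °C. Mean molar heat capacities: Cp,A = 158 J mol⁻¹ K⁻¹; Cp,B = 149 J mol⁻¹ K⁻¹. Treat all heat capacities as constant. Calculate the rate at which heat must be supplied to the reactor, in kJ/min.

Extent of reaction ξ = 0.622 × 965 = 600.23 mol/h
Reaction term: ξ·ΔH°_rxn = 600.23 × 25.9 = 15546 kJ/h
Sensible, feed 144→25 °C: -18144 kJ/h
Outlet flows (mol/h): A 364.77, B 600.23
Sensible, products 25→219 °C: 28531 kJ/h
Q = ΔH = 25933 kJ/h = 7.2037 kW
Heat supplied = 432.22 kJ/min

Q_in = 432 kJ/min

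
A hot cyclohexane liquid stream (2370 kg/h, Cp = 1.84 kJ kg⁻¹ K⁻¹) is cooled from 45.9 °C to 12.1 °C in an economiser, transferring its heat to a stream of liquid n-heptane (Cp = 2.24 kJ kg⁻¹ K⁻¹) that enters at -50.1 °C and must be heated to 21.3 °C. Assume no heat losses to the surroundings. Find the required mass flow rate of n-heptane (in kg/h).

Heat released by hot stream: Q = 2370 × 1.84 × (45.9 − 12.1) = 147400 kJ/h
Energy balance on cold side (adiabatic exchanger): Q = ṁ_c·Cp_c·(T_c,out − T_c,in)
ṁ_c = 147400 / [2.24 × (21.3 − -50.1)] = 921.59 kg/h

ṁ_c = 922 kg/h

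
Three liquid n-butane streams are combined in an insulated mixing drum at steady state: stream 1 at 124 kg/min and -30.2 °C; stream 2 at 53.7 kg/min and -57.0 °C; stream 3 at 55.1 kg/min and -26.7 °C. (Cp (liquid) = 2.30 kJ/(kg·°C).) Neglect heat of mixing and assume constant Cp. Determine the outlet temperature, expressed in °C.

Adiabatic, steady state ⇒ Σ ṁᵢCp,ᵢ(T_out − Tᵢ) = 0
T_out = Σ ṁᵢCp,ᵢTᵢ / Σ ṁᵢCp,ᵢ
      = -19037 / 535.44 = -35.554 °C

T_out = -35.6 °C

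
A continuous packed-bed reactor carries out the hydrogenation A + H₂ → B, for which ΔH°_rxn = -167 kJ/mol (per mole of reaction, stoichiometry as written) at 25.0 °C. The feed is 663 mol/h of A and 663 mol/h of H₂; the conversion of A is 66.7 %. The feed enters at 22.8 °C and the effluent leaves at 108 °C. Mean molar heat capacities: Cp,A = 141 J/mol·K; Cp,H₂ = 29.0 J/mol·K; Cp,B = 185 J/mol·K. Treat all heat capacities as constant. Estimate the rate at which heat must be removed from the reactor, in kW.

Q_out = 17.7 kW

Extent of reaction ξ = 0.667 × 663 = 442.22 mol/h
Reaction term: ξ·ΔH°_rxn = 442.22 × -167 = -73851 kJ/h
Sensible, feed 22.8→25 °C: 247.96 kJ/h
Outlet flows (mol/h): A 220.78, H₂ 220.78, B 442.22
Sensible, products 25→108 °C: 9905.5 kJ/h
Q = ΔH = -63697 kJ/h = -17.694 kW
Heat removed = 17.694 kW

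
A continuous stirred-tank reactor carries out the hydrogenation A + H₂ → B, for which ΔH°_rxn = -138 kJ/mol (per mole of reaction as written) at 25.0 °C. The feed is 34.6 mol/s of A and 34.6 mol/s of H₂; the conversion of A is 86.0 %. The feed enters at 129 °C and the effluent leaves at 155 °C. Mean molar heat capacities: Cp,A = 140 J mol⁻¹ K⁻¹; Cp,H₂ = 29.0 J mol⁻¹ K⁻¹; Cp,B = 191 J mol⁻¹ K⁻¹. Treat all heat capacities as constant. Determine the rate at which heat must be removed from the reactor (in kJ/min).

Extent of reaction ξ = 0.860 × 34.6 = 29.756 mol/s
Reaction term: ξ·ΔH°_rxn = 29.756 × -138 = -4106.3 kJ/s
Sensible, feed 129→25 °C: -608.13 kJ/s
Outlet flows (mol/s): A 4.844, H₂ 4.844, B 29.756
Sensible, products 25→155 °C: 845.26 kJ/s
Q = ΔH = -3869.2 kJ/s = -3869.2 kW
Heat removed = 232150 kJ/min

Q_out = 232000 kJ/min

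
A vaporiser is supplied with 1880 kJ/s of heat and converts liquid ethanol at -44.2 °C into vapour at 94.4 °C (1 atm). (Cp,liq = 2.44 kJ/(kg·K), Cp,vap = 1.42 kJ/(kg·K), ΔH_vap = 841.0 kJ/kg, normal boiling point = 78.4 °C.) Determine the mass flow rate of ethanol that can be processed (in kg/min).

Δh = 2.44×(78.4−-44.2) + 841.0 + 1.42×(94.4−78.4) = 1162.9 kJ/kg
Q = 1880 kJ/s = 1880 kJ/s = 112800 kJ/min
ṁ = Q/Δh = 112800 / 1162.9 = 97.002 kg/min

ṁ = 97.0 kg/min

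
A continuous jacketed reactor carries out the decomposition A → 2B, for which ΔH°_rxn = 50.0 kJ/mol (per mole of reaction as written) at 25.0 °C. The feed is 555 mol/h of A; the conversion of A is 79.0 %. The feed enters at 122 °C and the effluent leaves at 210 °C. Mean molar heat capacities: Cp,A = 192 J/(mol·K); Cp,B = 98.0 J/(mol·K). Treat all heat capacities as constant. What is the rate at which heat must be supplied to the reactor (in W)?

Q_in = 8780 W

Extent of reaction ξ = 0.790 × 555 = 438.45 mol/h
Reaction term: ξ·ΔH°_rxn = 438.45 × 50.0 = 21923 kJ/h
Sensible, feed 122→25 °C: -10336 kJ/h
Outlet flows (mol/h): A 116.55, B 876.9
Sensible, products 25→210 °C: 20038 kJ/h
Q = ΔH = 31624 kJ/h = 8.7845 kW
Heat supplied = 8784.5 W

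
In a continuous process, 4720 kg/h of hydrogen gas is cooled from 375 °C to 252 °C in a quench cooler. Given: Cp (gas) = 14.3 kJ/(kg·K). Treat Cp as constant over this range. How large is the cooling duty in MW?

Q = ṁ·Cp·ΔT = 4720 × 14.3 × (252 − 375) = -8.302e+06 kJ/h
Converting: 8.302e+06 / 3600 s = 2306.1 kW
Cooling duty = 2.3061 MW

Q_c = 2.31 MW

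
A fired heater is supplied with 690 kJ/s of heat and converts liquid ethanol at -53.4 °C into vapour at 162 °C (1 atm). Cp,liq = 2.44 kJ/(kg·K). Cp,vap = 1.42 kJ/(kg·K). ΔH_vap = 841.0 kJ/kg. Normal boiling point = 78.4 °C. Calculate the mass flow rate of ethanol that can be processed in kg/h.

Δh = 2.44×(78.4−-53.4) + 841.0 + 1.42×(162−78.4) = 1281.3 kJ/kg
Q = 690 kJ/s = 690 kJ/s = 2.484e+06 kJ/h
ṁ = Q/Δh = 2.484e+06 / 1281.3 = 1938.7 kg/h

ṁ = 1940 kg/h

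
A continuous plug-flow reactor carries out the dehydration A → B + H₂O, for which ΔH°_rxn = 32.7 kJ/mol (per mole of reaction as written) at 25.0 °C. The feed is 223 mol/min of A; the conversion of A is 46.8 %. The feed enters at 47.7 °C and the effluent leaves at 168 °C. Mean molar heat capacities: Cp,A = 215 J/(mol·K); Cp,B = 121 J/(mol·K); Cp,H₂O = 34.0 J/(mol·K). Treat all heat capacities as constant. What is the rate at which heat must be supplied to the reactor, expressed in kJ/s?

Extent of reaction ξ = 0.468 × 223 = 104.36 mol/min
Reaction term: ξ·ΔH°_rxn = 104.36 × 32.7 = 3412.7 kJ/min
Sensible, feed 47.7→25 °C: -1088.4 kJ/min
Outlet flows (mol/min): A 118.64, B 104.36, H₂O 104.36
Sensible, products 25→168 °C: 5960.7 kJ/min
Q = ΔH = 8285 kJ/min = 138.08 kW
Heat supplied = 138.08 kJ/s

Q_in = 138 kJ/s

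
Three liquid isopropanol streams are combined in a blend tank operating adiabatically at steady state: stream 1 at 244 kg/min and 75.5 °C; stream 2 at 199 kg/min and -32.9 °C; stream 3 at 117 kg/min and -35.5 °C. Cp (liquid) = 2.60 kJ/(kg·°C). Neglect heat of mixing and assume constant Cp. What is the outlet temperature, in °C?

Energy balance with Q = 0: Σ ṁᵢCp,ᵢ(T_out − Tᵢ) = 0
Σ ṁᵢCp,ᵢTᵢ = 244×2.60×75.5 + 199×2.60×-32.9 + 117×2.60×-35.5 = 20076
Σ ṁᵢCp,ᵢ = 244×2.60 + 199×2.60 + 117×2.60 = 1456
T_out = 20076 / 1456 = 13.788 °C

T_out = 13.8 °C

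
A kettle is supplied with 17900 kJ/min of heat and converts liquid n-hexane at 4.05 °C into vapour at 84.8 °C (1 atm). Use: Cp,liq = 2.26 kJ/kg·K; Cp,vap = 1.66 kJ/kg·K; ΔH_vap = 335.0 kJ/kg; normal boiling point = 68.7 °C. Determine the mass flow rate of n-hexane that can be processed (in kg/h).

Δh = 2.26×(68.7−4.05) + 335.0 + 1.66×(84.8−68.7) = 507.84 kJ/kg
Q = 17900 kJ/min = 298.33 kJ/s = 1.074e+06 kJ/h
ṁ = Q/Δh = 1.074e+06 / 507.84 = 2114.9 kg/h

ṁ = 2110 kg/h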